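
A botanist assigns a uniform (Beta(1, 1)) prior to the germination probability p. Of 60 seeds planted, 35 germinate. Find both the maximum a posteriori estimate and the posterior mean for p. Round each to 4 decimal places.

MAP = 0.5833, posterior mean = 0.5806

Posterior: Beta(1+35, 1+25) = Beta(36, 26).
Mode = (36−1)/(36+26−2) = 35/60 = 0.5833.
Mean = 36/(36+26) = 36/62 = 0.5806.
The mean is pulled below the mode by the posterior's left skew.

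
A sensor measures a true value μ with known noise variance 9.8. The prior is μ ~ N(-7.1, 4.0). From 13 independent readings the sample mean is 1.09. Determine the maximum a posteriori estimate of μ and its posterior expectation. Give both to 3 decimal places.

MAP = -0.209, posterior mean = -0.209

Posterior for μ is Normal. Precision-weighted mean: (1/4.0·-7.1 + 13/9.8·1.09) / (1/4.0 + 13/9.8) = -0.209.
A Normal posterior is symmetric, so mode = mean.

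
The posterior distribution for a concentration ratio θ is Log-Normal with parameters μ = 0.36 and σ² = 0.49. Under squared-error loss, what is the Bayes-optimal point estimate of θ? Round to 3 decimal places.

Mode = exp(μ − σ²) = exp(-0.13) = 0.878.
Mean = exp(μ + σ²/2) = exp(0.605) = 1.831.
Squared-error loss ⇒ the optimal estimator is the posterior mean.

1.831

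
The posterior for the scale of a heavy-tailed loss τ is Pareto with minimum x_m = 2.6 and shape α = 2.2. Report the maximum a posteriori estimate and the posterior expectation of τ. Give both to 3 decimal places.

The Pareto density is strictly decreasing on [x_m, ∞), so the mode is x_m = 2.600.
Mean = α·x_m/(α−1) = 2.2·2.6/1.2 = 4.767.
Right-skewed posterior ⇒ mode < mean.

τ_MAP = 2.600, E[τ|data] = 4.767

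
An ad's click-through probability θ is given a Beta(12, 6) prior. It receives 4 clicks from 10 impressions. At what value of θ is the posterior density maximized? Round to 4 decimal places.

0.5769

Posterior: Beta(12+4, 6+6) = Beta(16, 12).
Mode = (16−1)/(16+12−2) = 15/26 = 0.5769.
Mean = 16/(16+12) = 16/28 = 0.5714.
This is the posterior mode — the MAP estimate.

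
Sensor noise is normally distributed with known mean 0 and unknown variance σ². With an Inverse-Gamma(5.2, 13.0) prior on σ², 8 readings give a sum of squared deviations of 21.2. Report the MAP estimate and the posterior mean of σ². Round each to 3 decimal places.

MAP = 2.314; posterior mean = 2.878

Posterior: Inverse-Gamma(shape = 5.2+8/2 = 9.2, scale = 13.0+21.2/2 = 23.6).
Mode = β/(α+1) = 23.6/10.2 = 2.314.
Mean = β/(α−1) = 23.6/8.2 = 2.878.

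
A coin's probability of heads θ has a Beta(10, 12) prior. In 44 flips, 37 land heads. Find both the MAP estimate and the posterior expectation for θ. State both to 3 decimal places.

Posterior: Beta(10+37, 12+7) = Beta(47, 19).
Mode = (47−1)/(47+19−2) = 46/64 = 0.719.
Mean = 47/(47+19) = 47/66 = 0.712.

MAP = 0.719, posterior mean = 0.712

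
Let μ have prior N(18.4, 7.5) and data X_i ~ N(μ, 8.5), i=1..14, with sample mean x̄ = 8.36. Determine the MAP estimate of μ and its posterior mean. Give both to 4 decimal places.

Posterior for μ is Normal. Precision-weighted mean: (1/7.5·18.4 + 14/8.5·8.36) / (1/7.5 + 14/8.5) = 9.1119.
A Normal posterior is symmetric, so mode = mean.

MAP = 9.1119, posterior mean = 9.1119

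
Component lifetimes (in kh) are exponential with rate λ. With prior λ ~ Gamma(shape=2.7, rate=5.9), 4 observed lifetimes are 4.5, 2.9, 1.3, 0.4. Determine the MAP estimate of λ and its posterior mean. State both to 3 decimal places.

MAP = 0.380; posterior mean = 0.447

Σ times = 9.1. Posterior: Gamma(shape = 2.7+4 = 6.7, rate = 5.9+9.1 = 15.0).
Mode = (α−1)/β = 5.7/15.0 = 0.380.
Mean = α/β = 6.7/15.0 = 0.447.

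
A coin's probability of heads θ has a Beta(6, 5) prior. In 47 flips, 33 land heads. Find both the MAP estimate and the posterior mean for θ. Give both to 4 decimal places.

MAP estimate = 0.6786, posterior mean = 0.6724

Posterior: Beta(6+33, 5+14) = Beta(39, 19).
Mode = (39−1)/(39+19−2) = 38/56 = 0.6786.
Mean = 39/(39+19) = 39/58 = 0.6724.
Mode > mean: the posterior has a left tail.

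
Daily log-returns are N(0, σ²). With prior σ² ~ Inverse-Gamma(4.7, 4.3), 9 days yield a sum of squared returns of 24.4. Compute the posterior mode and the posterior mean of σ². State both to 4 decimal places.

MAP = 1.6176, posterior mean = 2.0122

Posterior: Inverse-Gamma(shape = 4.7+9/2 = 9.2, scale = 4.3+24.4/2 = 16.5).
Mode = β/(α+1) = 16.5/10.2 = 1.6176.
Mean = β/(α−1) = 16.5/8.2 = 2.0122.
The posterior is right-skewed, so the mean exceeds the mode.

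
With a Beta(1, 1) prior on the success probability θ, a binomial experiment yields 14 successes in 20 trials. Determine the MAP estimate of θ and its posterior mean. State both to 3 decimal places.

θ_MAP = 0.700, E[θ|data] = 0.682

Posterior: Beta(1+14, 1+6) = Beta(15, 7).
Mode = (15−1)/(15+7−2) = 14/20 = 0.700.
With a flat prior the MAP equals the MLE, 14/20.
Mean = 15/(15+7) = 15/22 = 0.682.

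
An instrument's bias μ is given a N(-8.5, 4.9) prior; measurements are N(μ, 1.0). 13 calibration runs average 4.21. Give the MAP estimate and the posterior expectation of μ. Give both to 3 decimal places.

Posterior for μ is Normal. Precision-weighted mean: (1/4.9·-8.5 + 13/1.0·4.21) / (1/4.9 + 13/1.0) = 4.014.
A Normal posterior is symmetric, so mode = mean.

μ_MAP = 4.014, E[μ|data] = 4.014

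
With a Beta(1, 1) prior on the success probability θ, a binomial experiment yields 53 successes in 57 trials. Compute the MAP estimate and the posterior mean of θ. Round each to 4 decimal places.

MAP = 0.9298; posterior mean = 0.9153

Posterior: Beta(1+53, 1+4) = Beta(54, 5).
Mode = (54−1)/(54+5−2) = 53/57 = 0.9298.
Mean = 54/(54+5) = 54/59 = 0.9153.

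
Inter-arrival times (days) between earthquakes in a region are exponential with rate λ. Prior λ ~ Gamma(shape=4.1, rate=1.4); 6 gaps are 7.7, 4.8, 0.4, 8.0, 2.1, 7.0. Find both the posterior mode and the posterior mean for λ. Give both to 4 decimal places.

MAP = 0.2898, posterior mean = 0.3217

Σ times = 30.0. Posterior: Gamma(shape = 4.1+6 = 10.1, rate = 1.4+30.0 = 31.4).
Mode = (α−1)/β = 9.1/31.4 = 0.2898.
Mean = α/β = 10.1/31.4 = 0.3217.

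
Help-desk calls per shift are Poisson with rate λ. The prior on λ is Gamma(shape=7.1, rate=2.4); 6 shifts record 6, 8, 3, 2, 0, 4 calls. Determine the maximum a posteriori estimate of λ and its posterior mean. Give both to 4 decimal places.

Σ counts = 23. Posterior: Gamma(shape = 7.1+23 = 30.1, rate = 2.4+6 = 8.4).
Mode = (α−1)/β = 29.1/8.4 = 3.4643.
Mean = α/β = 30.1/8.4 = 3.5833.

MAP = 3.4643, posterior mean = 3.5833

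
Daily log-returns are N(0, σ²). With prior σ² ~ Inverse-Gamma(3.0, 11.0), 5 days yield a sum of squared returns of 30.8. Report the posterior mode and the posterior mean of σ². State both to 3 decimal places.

Posterior: Inverse-Gamma(shape = 3.0+5/2 = 5.5, scale = 11.0+30.8/2 = 26.4).
Mode = β/(α+1) = 26.4/6.5 = 4.062.
Mean = β/(α−1) = 26.4/4.5 = 5.867.
The mean is pulled above the mode by the posterior's right skew.

MAP: 4.062. Posterior mean: 5.867.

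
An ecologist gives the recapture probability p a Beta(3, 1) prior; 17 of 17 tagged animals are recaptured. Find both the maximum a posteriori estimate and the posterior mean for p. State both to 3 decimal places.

Posterior: Beta(3+17, 1+0) = Beta(20, 1).
Since β = 1 ≤ 1 and α > 1, the Beta density is monotone increasing on [0,1]; the mode is at 1.
Mean = 20/(20+1) = 0.952.

MAP: 1.000. Posterior mean: 0.952.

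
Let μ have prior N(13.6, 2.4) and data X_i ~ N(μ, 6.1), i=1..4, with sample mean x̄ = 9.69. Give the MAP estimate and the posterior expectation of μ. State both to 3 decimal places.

μ_MAP = 11.209, E[μ|data] = 11.209

Posterior for μ is Normal. Precision-weighted mean: (1/2.4·13.6 + 4/6.1·9.69) / (1/2.4 + 4/6.1) = 11.209.
A Normal posterior is symmetric, so mode = mean.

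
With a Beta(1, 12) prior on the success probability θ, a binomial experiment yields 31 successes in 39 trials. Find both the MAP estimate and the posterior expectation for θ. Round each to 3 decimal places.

Posterior: Beta(1+31, 12+8) = Beta(32, 20).
Mode = (32−1)/(32+20−2) = 31/50 = 0.620.
Mean = 32/(32+20) = 32/52 = 0.615.

MAP = 0.620; posterior mean = 0.615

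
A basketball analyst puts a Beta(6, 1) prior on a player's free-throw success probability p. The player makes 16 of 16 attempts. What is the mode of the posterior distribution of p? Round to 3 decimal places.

Posterior: Beta(6+16, 1+0) = Beta(22, 1).
Since β = 1 ≤ 1 and α > 1, the Beta density is monotone increasing on [0,1]; the mode is at 1.
Mean = 22/(22+1) = 0.957.
This is the posterior mode — the MAP estimate.

1.000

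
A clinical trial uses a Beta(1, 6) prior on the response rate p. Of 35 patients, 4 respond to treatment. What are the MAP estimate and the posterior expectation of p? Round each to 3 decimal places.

Posterior: Beta(1+4, 6+31) = Beta(5, 37).
Mode = (5−1)/(5+37−2) = 4/40 = 0.100.
Mean = 5/(5+37) = 5/42 = 0.119.

MAP = 0.100, posterior mean = 0.119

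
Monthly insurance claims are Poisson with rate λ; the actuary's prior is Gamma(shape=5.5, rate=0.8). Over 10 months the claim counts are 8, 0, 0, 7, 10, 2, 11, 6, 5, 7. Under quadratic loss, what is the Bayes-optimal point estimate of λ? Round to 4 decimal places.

5.6944

Σ counts = 56. Posterior: Gamma(shape = 5.5+56 = 61.5, rate = 0.8+10 = 10.8).
Mode = (α−1)/β = 60.5/10.8 = 5.6019.
Mean = α/β = 61.5/10.8 = 5.6944.
Quadratic loss ⇒ the optimal estimator is the posterior mean.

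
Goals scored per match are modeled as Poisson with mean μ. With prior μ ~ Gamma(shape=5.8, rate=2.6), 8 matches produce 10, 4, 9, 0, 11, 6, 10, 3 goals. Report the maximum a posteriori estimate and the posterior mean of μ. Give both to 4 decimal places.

maximum a posteriori estimate = 5.4528, posterior mean = 5.5472

Σ counts = 53. Posterior: Gamma(shape = 5.8+53 = 58.8, rate = 2.6+8 = 10.6).
Mode = (α−1)/β = 57.8/10.6 = 5.4528.
Mean = α/β = 58.8/10.6 = 5.5472.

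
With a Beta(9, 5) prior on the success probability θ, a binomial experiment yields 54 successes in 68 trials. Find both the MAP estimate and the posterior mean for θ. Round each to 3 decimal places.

MAP: 0.775. Posterior mean: 0.768.

Posterior: Beta(9+54, 5+14) = Beta(63, 19).
Mode = (63−1)/(63+19−2) = 62/80 = 0.775.
Mean = 63/(63+19) = 63/82 = 0.768.
The posterior is left-skewed, so the mode exceeds the mean.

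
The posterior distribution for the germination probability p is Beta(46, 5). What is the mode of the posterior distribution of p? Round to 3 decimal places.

Mode = (46−1)/(46+5−2) = 45/49 = 0.918.
Mean = 46/(46+5) = 46/51 = 0.902.
This is the posterior mode — the MAP estimate.

0.918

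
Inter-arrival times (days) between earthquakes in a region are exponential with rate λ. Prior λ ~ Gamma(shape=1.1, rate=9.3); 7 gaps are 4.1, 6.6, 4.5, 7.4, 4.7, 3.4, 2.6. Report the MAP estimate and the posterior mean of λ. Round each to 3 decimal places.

Σ times = 33.3. Posterior: Gamma(shape = 1.1+7 = 8.1, rate = 9.3+33.3 = 42.6).
Mode = (α−1)/β = 7.1/42.6 = 0.167.
Mean = α/β = 8.1/42.6 = 0.190.

MAP: 0.167. Posterior mean: 0.190.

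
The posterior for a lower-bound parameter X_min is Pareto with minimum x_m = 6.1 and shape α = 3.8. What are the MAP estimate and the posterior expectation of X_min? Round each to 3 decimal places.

The Pareto density is strictly decreasing on [x_m, ∞), so the mode is x_m = 6.100.
Mean = α·x_m/(α−1) = 3.8·6.1/2.8 = 8.279.

MAP: 6.100. Posterior mean: 8.279.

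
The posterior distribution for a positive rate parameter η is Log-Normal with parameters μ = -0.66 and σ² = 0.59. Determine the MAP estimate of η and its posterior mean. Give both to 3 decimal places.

Mode = exp(μ − σ²) = exp(-1.25) = 0.287.
Mean = exp(μ + σ²/2) = exp(-0.365) = 0.694.
Mean > mode: the posterior has a right tail.

η_MAP = 0.287, E[η|data] = 0.694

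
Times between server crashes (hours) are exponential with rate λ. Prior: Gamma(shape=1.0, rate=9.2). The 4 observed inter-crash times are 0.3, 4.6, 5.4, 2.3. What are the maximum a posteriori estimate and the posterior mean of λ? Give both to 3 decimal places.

λ_MAP = 0.183, E[λ|data] = 0.229

Σ times = 12.6. Posterior: Gamma(shape = 1.0+4 = 5.0, rate = 9.2+12.6 = 21.8).
Mode = (α−1)/β = 4.0/21.8 = 0.183.
Mean = α/β = 5.0/21.8 = 0.229.
The posterior is right-skewed, so the mean exceeds the mode.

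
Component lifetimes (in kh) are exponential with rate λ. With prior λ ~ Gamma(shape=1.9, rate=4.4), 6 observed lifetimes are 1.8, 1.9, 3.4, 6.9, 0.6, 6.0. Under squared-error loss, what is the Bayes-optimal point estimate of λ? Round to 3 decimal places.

0.316

Σ times = 20.6. Posterior: Gamma(shape = 1.9+6 = 7.9, rate = 4.4+20.6 = 25.0).
Mode = (α−1)/β = 6.9/25.0 = 0.276.
Mean = α/β = 7.9/25.0 = 0.316.
Squared-error loss ⇒ the optimal estimator is the posterior mean.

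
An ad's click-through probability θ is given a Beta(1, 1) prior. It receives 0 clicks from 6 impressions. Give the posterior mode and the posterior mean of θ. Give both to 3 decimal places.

MAP: 0.000. Posterior mean: 0.125.

Posterior: Beta(1+0, 1+6) = Beta(1, 7).
Since α = 1 ≤ 1 and β > 1, the Beta density is monotone decreasing on [0,1]; the mode is at 0.
Mean = 1/(1+7) = 0.125.
Mean > mode: the posterior has a right tail.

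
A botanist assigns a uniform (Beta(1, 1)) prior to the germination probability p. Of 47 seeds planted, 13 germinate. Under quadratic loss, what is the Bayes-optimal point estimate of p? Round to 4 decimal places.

Posterior: Beta(1+13, 1+34) = Beta(14, 35).
Mode = (14−1)/(14+35−2) = 13/47 = 0.2766.
With a flat prior the MAP equals the MLE, 13/47.
Mean = 14/(14+35) = 14/49 = 0.2857.
Quadratic loss ⇒ the optimal estimator is the posterior mean.

0.2857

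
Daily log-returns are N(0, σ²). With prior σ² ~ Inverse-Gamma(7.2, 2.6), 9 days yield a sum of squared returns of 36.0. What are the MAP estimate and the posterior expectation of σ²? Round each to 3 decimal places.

Posterior: Inverse-Gamma(shape = 7.2+9/2 = 11.7, scale = 2.6+36.0/2 = 20.6).
Mode = β/(α+1) = 20.6/12.7 = 1.622.
Mean = β/(α−1) = 20.6/10.7 = 1.925.

MAP: 1.622. Posterior mean: 1.925.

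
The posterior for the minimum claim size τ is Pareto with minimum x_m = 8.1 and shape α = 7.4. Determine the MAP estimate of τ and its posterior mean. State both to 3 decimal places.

τ_MAP = 8.100, E[τ|data] = 9.366

The Pareto density is strictly decreasing on [x_m, ∞), so the mode is x_m = 8.100.
Mean = α·x_m/(α−1) = 7.4·8.1/6.4 = 9.366.
Right-skewed posterior ⇒ mode < mean.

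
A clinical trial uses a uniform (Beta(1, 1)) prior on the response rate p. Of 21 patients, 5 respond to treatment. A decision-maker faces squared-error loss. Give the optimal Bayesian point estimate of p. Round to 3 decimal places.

Posterior: Beta(1+5, 1+16) = Beta(6, 17).
Mode = (6−1)/(6+17−2) = 5/21 = 0.238.
Mean = 6/(6+17) = 6/23 = 0.261.
Squared-error loss ⇒ the optimal estimator is the posterior mean.

0.261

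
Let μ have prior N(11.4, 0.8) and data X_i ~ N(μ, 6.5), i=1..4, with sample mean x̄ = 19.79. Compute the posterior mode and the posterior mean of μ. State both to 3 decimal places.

μ_MAP = 14.168, E[μ|data] = 14.168

Posterior for μ is Normal. Precision-weighted mean: (1/0.8·11.4 + 4/6.5·19.79) / (1/0.8 + 4/6.5) = 14.168.
A Normal posterior is symmetric, so mode = mean.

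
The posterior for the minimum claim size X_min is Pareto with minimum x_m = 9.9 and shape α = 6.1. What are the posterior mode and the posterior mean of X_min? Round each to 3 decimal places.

The Pareto density is strictly decreasing on [x_m, ∞), so the mode is x_m = 9.900.
Mean = α·x_m/(α−1) = 6.1·9.9/5.1 = 11.841.

MAP: 9.900. Posterior mean: 11.841.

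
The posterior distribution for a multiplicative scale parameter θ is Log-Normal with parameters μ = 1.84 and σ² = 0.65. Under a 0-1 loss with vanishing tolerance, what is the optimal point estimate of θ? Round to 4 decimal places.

3.2871

Mode = exp(μ − σ²) = exp(1.19) = 3.2871.
Mean = exp(μ + σ²/2) = exp(2.165) = 8.7146.
This is the posterior mode — the MAP estimate.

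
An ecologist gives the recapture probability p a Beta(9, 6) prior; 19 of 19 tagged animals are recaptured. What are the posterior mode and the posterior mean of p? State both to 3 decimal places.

MAP = 0.844, posterior mean = 0.824

Posterior: Beta(9+19, 6+0) = Beta(28, 6).
Mode = (28−1)/(28+6−2) = 27/32 = 0.844.
Mean = 28/(28+6) = 28/34 = 0.824.
Left-skewed posterior ⇒ mean < mode.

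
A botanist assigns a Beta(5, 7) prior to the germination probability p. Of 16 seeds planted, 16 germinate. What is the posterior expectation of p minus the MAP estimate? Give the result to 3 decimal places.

Posterior: Beta(5+16, 7+0) = Beta(21, 7).
Mode = (21−1)/(21+7−2) = 20/26 = 0.769.
Mean = 21/(21+7) = 21/28 = 0.750.
Difference = 0.750 − 0.769 = -0.019.

-0.019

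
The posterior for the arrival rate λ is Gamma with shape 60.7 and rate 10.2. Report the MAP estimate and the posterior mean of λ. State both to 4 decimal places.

Mode = (α−1)/β = 59.7/10.2 = 5.8529.
Mean = α/β = 60.7/10.2 = 5.9510.
Right-skewed posterior ⇒ mode < mean.

MAP estimate = 5.8529, posterior mean = 5.9510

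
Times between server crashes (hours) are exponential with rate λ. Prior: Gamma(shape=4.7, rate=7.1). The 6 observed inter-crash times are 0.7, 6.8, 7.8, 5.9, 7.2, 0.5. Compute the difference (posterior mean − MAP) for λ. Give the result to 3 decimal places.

Σ times = 28.9. Posterior: Gamma(shape = 4.7+6 = 10.7, rate = 7.1+28.9 = 36.0).
Mode = (α−1)/β = 9.7/36.0 = 0.269.
Mean = α/β = 10.7/36.0 = 0.297.
Difference = 0.297 − 0.269 = 0.028.
The mean is pulled above the mode by the posterior's right skew.

0.028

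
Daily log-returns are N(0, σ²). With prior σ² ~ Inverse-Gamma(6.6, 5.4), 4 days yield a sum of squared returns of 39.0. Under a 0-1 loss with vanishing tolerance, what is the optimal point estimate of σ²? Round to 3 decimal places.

2.594

Posterior: Inverse-Gamma(shape = 6.6+4/2 = 8.6, scale = 5.4+39.0/2 = 24.9).
Mode = β/(α+1) = 24.9/9.6 = 2.594.
Mean = β/(α−1) = 24.9/7.6 = 3.276.
This is the posterior mode — the MAP estimate.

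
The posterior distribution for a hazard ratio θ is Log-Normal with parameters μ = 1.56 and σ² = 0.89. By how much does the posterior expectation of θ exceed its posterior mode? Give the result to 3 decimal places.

5.472

Mode = exp(μ − σ²) = exp(0.67) = 1.954.
Mean = exp(μ + σ²/2) = exp(2.005) = 7.426.
Difference = 7.426 − 1.954 = 5.472.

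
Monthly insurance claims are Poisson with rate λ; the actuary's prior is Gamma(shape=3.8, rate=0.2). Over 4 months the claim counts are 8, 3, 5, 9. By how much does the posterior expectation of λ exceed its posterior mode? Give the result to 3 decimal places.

0.238

Σ counts = 25. Posterior: Gamma(shape = 3.8+25 = 28.8, rate = 0.2+4 = 4.2).
Mode = (α−1)/β = 27.8/4.2 = 6.619.
Mean = α/β = 28.8/4.2 = 6.857.
Difference = 6.857 − 6.619 = 0.238.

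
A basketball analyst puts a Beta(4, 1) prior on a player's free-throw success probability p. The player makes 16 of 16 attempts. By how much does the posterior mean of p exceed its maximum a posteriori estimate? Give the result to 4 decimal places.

-0.0476

Posterior: Beta(4+16, 1+0) = Beta(20, 1).
Since β = 1 ≤ 1 and α > 1, the Beta density is monotone increasing on [0,1]; the mode is at 1.
Mean = 20/(20+1) = 0.9524.
Difference = 0.9524 − 1.0000 = -0.0476.
The posterior is left-skewed, so the mode exceeds the mean.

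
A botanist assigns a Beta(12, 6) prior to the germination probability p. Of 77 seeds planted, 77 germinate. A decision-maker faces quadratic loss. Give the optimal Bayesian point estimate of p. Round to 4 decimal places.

Posterior: Beta(12+77, 6+0) = Beta(89, 6).
Mode = (89−1)/(89+6−2) = 88/93 = 0.9462.
Mean = 89/(89+6) = 89/95 = 0.9368.
Quadratic loss ⇒ the optimal estimator is the posterior mean.

0.9368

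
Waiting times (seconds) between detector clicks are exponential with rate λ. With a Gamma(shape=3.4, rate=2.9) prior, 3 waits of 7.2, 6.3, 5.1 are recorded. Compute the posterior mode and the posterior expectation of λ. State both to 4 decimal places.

Σ times = 18.6. Posterior: Gamma(shape = 3.4+3 = 6.4, rate = 2.9+18.6 = 21.5).
Mode = (α−1)/β = 5.4/21.5 = 0.2512.
Mean = α/β = 6.4/21.5 = 0.2977.
Right-skewed posterior ⇒ mode < mean.

MAP = 0.2512, posterior mean = 0.2977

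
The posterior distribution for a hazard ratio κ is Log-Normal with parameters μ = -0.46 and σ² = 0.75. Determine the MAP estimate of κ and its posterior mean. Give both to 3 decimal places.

Mode = exp(μ − σ²) = exp(-1.21) = 0.298.
Mean = exp(μ + σ²/2) = exp(-0.085) = 0.919.
The posterior is right-skewed, so the mean exceeds the mode.

MAP estimate = 0.298, posterior mean = 0.919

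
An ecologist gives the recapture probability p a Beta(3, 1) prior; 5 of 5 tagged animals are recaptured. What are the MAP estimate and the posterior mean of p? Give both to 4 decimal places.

MAP = 1.0000; posterior mean = 0.8889

Posterior: Beta(3+5, 1+0) = Beta(8, 1).
Since β = 1 ≤ 1 and α > 1, the Beta density is monotone increasing on [0,1]; the mode is at 1.
Mean = 8/(8+1) = 0.8889.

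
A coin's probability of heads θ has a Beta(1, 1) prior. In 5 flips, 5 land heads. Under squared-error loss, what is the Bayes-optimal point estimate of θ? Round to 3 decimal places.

Posterior: Beta(1+5, 1+0) = Beta(6, 1).
Since β = 1 ≤ 1 and α > 1, the Beta density is monotone increasing on [0,1]; the mode is at 1.
Mean = 6/(6+1) = 0.857.
Squared-error loss ⇒ the optimal estimator is the posterior mean.

0.857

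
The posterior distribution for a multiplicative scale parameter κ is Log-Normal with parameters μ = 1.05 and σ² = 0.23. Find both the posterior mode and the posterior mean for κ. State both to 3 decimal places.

posterior mode = 2.270, posterior mean = 3.206

Mode = exp(μ − σ²) = exp(0.82) = 2.270.
Mean = exp(μ + σ²/2) = exp(1.165) = 3.206.
Mean > mode: the posterior has a right tail.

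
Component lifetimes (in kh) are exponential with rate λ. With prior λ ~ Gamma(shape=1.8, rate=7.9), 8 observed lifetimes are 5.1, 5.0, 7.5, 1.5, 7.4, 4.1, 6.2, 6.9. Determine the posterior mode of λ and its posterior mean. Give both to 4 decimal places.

Σ times = 43.7. Posterior: Gamma(shape = 1.8+8 = 9.8, rate = 7.9+43.7 = 51.6).
Mode = (α−1)/β = 8.8/51.6 = 0.1705.
Mean = α/β = 9.8/51.6 = 0.1899.
Right-skewed posterior ⇒ mode < mean.

λ_MAP = 0.1705, E[λ|data] = 0.1899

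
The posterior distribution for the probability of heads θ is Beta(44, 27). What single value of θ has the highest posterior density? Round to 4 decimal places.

0.6232

Mode = (44−1)/(44+27−2) = 43/69 = 0.6232.
Mean = 44/(44+27) = 44/71 = 0.6197.
This is the posterior mode — the MAP estimate.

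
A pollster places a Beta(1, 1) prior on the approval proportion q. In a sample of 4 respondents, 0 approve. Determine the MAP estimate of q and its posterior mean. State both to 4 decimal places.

Posterior: Beta(1+0, 1+4) = Beta(1, 5).
Since α = 1 ≤ 1 and β > 1, the Beta density is monotone decreasing on [0,1]; the mode is at 0.
Mean = 1/(1+5) = 0.1667.

q_MAP = 0.0000, E[q|data] = 0.1667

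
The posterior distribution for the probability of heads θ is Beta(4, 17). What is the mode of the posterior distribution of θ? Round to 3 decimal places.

0.158

Mode = (4−1)/(4+17−2) = 3/19 = 0.158.
Mean = 4/(4+17) = 4/21 = 0.190.
This is the posterior mode — the MAP estimate.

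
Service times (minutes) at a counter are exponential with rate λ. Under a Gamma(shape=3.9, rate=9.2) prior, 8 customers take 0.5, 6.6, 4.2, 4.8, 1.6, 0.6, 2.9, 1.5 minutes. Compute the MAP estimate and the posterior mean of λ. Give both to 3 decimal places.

Σ times = 22.7. Posterior: Gamma(shape = 3.9+8 = 11.9, rate = 9.2+22.7 = 31.9).
Mode = (α−1)/β = 10.9/31.9 = 0.342.
Mean = α/β = 11.9/31.9 = 0.373.

MAP = 0.342, posterior mean = 0.373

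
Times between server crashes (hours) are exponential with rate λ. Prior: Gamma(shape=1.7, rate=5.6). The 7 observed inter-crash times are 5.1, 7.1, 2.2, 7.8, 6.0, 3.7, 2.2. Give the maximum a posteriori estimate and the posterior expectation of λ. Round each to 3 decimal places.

Σ times = 34.1. Posterior: Gamma(shape = 1.7+7 = 8.7, rate = 5.6+34.1 = 39.7).
Mode = (α−1)/β = 7.7/39.7 = 0.194.
Mean = α/β = 8.7/39.7 = 0.219.
Right-skewed posterior ⇒ mode < mean.

MAP = 0.194; posterior mean = 0.219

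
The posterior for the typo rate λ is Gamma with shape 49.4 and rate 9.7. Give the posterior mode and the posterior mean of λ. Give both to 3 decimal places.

Mode = (α−1)/β = 48.4/9.7 = 4.990.
Mean = α/β = 49.4/9.7 = 5.093.

λ_MAP = 4.990, E[λ|data] = 5.093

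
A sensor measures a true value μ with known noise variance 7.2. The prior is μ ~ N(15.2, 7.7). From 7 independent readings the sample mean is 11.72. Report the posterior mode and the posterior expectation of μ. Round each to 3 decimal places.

μ_MAP = 12.130, E[μ|data] = 12.130

Posterior for μ is Normal. Precision-weighted mean: (1/7.7·15.2 + 7/7.2·11.72) / (1/7.7 + 7/7.2) = 12.130.
A Normal posterior is symmetric, so mode = mean.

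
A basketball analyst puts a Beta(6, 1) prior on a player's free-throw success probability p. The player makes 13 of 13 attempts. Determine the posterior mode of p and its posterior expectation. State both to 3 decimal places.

Posterior: Beta(6+13, 1+0) = Beta(19, 1).
Since β = 1 ≤ 1 and α > 1, the Beta density is monotone increasing on [0,1]; the mode is at 1.
Mean = 19/(19+1) = 0.950.

MAP: 1.000. Posterior mean: 0.950.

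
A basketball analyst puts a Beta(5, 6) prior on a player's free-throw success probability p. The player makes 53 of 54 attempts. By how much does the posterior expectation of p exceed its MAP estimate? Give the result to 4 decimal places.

-0.0125

Posterior: Beta(5+53, 6+1) = Beta(58, 7).
Mode = (58−1)/(58+7−2) = 57/63 = 0.9048.
Mean = 58/(58+7) = 58/65 = 0.8923.
Difference = 0.8923 − 0.9048 = -0.0125.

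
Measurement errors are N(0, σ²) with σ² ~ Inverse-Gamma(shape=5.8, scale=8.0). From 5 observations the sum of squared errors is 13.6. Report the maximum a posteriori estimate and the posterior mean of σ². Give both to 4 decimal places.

Posterior: Inverse-Gamma(shape = 5.8+5/2 = 8.3, scale = 8.0+13.6/2 = 14.8).
Mode = β/(α+1) = 14.8/9.3 = 1.5914.
Mean = β/(α−1) = 14.8/7.3 = 2.0274.

MAP = 1.5914, posterior mean = 2.0274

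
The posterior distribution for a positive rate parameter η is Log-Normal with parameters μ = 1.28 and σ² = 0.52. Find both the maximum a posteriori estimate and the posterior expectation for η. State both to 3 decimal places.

Mode = exp(μ − σ²) = exp(0.76) = 2.138.
Mean = exp(μ + σ²/2) = exp(1.540) = 4.665.
Mean > mode: the posterior has a right tail.

MAP = 2.138, posterior mean = 4.665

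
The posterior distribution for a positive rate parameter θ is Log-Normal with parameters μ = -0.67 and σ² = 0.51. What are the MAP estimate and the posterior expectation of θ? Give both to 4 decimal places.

Mode = exp(μ − σ²) = exp(-1.18) = 0.3073.
Mean = exp(μ + σ²/2) = exp(-0.415) = 0.6603.
Right-skewed posterior ⇒ mode < mean.

MAP: 0.3073. Posterior mean: 0.6603.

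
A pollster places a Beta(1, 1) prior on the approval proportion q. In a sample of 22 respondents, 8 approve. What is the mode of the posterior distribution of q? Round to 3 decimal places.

Posterior: Beta(1+8, 1+14) = Beta(9, 15).
Mode = (9−1)/(9+15−2) = 8/22 = 0.364.
With a flat prior the MAP equals the MLE, 8/22.
Mean = 9/(9+15) = 9/24 = 0.375.
This is the posterior mode — the MAP estimate.

0.364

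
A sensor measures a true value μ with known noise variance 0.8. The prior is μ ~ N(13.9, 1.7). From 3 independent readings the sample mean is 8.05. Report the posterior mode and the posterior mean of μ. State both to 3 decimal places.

μ_MAP = 8.843, E[μ|data] = 8.843

Posterior for μ is Normal. Precision-weighted mean: (1/1.7·13.9 + 3/0.8·8.05) / (1/1.7 + 3/0.8) = 8.843.
A Normal posterior is symmetric, so mode = mean.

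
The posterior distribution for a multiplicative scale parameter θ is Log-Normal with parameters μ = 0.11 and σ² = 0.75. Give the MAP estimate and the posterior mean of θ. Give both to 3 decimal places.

Mode = exp(μ − σ²) = exp(-0.64) = 0.527.
Mean = exp(μ + σ²/2) = exp(0.485) = 1.624.
Right-skewed posterior ⇒ mode < mean.

θ_MAP = 0.527, E[θ|data] = 1.624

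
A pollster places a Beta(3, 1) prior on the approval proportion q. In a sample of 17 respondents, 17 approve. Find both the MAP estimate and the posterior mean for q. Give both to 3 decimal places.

MAP estimate = 1.000, posterior mean = 0.952

Posterior: Beta(3+17, 1+0) = Beta(20, 1).
Since β = 1 ≤ 1 and α > 1, the Beta density is monotone increasing on [0,1]; the mode is at 1.
Mean = 20/(20+1) = 0.952.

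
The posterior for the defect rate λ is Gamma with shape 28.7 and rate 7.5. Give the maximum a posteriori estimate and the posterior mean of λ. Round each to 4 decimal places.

MAP = 3.6933; posterior mean = 3.8267

Mode = (α−1)/β = 27.7/7.5 = 3.6933.
Mean = α/β = 28.7/7.5 = 3.8267.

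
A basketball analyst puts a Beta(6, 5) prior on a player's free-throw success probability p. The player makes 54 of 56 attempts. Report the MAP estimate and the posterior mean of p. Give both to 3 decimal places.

Posterior: Beta(6+54, 5+2) = Beta(60, 7).
Mode = (60−1)/(60+7−2) = 59/65 = 0.908.
Mean = 60/(60+7) = 60/67 = 0.896.

MAP = 0.908, posterior mean = 0.896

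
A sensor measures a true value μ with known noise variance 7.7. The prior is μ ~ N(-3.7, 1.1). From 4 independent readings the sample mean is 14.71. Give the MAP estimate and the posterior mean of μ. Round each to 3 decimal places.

MAP estimate = 2.995, posterior mean = 2.995

Posterior for μ is Normal. Precision-weighted mean: (1/1.1·-3.7 + 4/7.7·14.71) / (1/1.1 + 4/7.7) = 2.995.
A Normal posterior is symmetric, so mode = mean.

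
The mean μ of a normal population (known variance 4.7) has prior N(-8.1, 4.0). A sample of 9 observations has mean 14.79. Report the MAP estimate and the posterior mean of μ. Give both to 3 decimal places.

Posterior for μ is Normal. Precision-weighted mean: (1/4.0·-8.1 + 9/4.7·14.79) / (1/4.0 + 9/4.7) = 12.147.
A Normal posterior is symmetric, so mode = mean.

MAP = 12.147, posterior mean = 12.147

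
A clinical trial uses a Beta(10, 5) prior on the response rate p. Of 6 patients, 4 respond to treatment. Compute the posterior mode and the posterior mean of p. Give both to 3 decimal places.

MAP: 0.684. Posterior mean: 0.667.

Posterior: Beta(10+4, 5+2) = Beta(14, 7).
Mode = (14−1)/(14+7−2) = 13/19 = 0.684.
Mean = 14/(14+7) = 14/21 = 0.667.
Left-skewed posterior ⇒ mean < mode.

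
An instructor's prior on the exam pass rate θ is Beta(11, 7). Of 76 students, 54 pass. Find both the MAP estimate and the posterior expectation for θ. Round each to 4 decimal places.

MAP estimate = 0.6957, posterior expectation = 0.6915

Posterior: Beta(11+54, 7+22) = Beta(65, 29).
Mode = (65−1)/(65+29−2) = 64/92 = 0.6957.
Mean = 65/(65+29) = 65/94 = 0.6915.
Mode > mean: the posterior has a left tail.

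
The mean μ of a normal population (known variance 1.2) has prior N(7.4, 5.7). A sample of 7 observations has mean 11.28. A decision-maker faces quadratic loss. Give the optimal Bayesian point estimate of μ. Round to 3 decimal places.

11.167

Posterior for μ is Normal. Precision-weighted mean: (1/5.7·7.4 + 7/1.2·11.28) / (1/5.7 + 7/1.2) = 11.167.
A Normal posterior is symmetric, so mode = mean.
Quadratic loss ⇒ the optimal estimator is the posterior mean.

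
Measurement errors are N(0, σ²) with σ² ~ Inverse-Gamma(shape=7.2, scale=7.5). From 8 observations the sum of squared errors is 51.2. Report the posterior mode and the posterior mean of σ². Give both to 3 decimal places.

σ²_MAP = 2.713, E[σ²|data] = 3.245

Posterior: Inverse-Gamma(shape = 7.2+8/2 = 11.2, scale = 7.5+51.2/2 = 33.1).
Mode = β/(α+1) = 33.1/12.2 = 2.713.
Mean = β/(α−1) = 33.1/10.2 = 3.245.
Mean > mode: the posterior has a right tail.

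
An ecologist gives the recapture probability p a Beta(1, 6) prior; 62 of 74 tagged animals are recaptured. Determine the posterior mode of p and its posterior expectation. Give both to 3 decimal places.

MAP = 0.785; posterior mean = 0.778

Posterior: Beta(1+62, 6+12) = Beta(63, 18).
Mode = (63−1)/(63+18−2) = 62/79 = 0.785.
Mean = 63/(63+18) = 63/81 = 0.778.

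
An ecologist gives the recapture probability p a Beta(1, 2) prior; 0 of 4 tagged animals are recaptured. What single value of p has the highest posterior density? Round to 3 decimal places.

0.000

Posterior: Beta(1+0, 2+4) = Beta(1, 6).
Since α = 1 ≤ 1 and β > 1, the Beta density is monotone decreasing on [0,1]; the mode is at 0.
Mean = 1/(1+6) = 0.143.
This is the posterior mode — the MAP estimate.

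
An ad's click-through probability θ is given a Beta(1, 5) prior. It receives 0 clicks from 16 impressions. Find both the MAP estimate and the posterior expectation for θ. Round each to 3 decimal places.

MAP = 0.000; posterior mean = 0.045

Posterior: Beta(1+0, 5+16) = Beta(1, 21).
Since α = 1 ≤ 1 and β > 1, the Beta density is monotone decreasing on [0,1]; the mode is at 0.
Mean = 1/(1+21) = 0.045.
Right-skewed posterior ⇒ mode < mean.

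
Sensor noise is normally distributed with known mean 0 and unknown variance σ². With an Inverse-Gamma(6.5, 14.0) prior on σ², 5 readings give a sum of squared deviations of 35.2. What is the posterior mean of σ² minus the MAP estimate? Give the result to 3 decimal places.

0.790

Posterior: Inverse-Gamma(shape = 6.5+5/2 = 9.0, scale = 14.0+35.2/2 = 31.6).
Mode = β/(α+1) = 31.6/10.0 = 3.160.
Mean = β/(α−1) = 31.6/8.0 = 3.950.
Difference = 3.950 − 3.160 = 0.790.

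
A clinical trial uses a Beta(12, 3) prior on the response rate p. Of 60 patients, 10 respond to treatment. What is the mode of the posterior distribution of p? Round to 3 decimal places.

0.288

Posterior: Beta(12+10, 3+50) = Beta(22, 53).
Mode = (22−1)/(22+53−2) = 21/73 = 0.288.
Mean = 22/(22+53) = 22/75 = 0.293.
This is the posterior mode — the MAP estimate.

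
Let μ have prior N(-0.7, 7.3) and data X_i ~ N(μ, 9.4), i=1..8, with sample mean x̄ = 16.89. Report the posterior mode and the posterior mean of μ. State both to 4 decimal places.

Posterior for μ is Normal. Precision-weighted mean: (1/7.3·-0.7 + 8/9.4·16.89) / (1/7.3 + 8/9.4) = 14.4513.
A Normal posterior is symmetric, so mode = mean.

MAP: 14.4513. Posterior mean: 14.4513.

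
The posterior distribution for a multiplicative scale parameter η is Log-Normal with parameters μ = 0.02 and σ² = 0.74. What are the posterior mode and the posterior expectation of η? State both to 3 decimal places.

Mode = exp(μ − σ²) = exp(-0.72) = 0.487.
Mean = exp(μ + σ²/2) = exp(0.390) = 1.477.

MAP = 0.487, posterior mean = 1.477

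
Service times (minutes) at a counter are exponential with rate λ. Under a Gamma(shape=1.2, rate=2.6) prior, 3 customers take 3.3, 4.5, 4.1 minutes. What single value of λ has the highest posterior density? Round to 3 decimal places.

Σ times = 11.9. Posterior: Gamma(shape = 1.2+3 = 4.2, rate = 2.6+11.9 = 14.5).
Mode = (α−1)/β = 3.2/14.5 = 0.221.
Mean = α/β = 4.2/14.5 = 0.290.
This is the posterior mode — the MAP estimate.

0.221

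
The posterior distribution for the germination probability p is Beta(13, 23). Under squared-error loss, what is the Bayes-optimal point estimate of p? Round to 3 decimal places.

0.361

Mode = (13−1)/(13+23−2) = 12/34 = 0.353.
Mean = 13/(13+23) = 13/36 = 0.361.
Squared-error loss ⇒ the optimal estimator is the posterior mean.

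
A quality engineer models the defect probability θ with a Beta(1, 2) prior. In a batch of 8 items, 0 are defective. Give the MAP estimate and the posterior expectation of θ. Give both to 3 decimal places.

Posterior: Beta(1+0, 2+8) = Beta(1, 10).
Since α = 1 ≤ 1 and β > 1, the Beta density is monotone decreasing on [0,1]; the mode is at 0.
Mean = 1/(1+10) = 0.091.
The mean is pulled above the mode by the posterior's right skew.

θ_MAP = 0.000, E[θ|data] = 0.091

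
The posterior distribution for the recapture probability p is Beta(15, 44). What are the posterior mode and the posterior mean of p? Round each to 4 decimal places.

Mode = (15−1)/(15+44−2) = 14/57 = 0.2456.
Mean = 15/(15+44) = 15/59 = 0.2542.

MAP = 0.2456, posterior mean = 0.2542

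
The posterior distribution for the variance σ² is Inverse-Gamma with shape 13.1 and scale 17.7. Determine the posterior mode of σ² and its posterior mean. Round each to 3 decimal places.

Mode = β/(α+1) = 17.7/14.1 = 1.255.
Mean = β/(α−1) = 17.7/12.1 = 1.463.
The mean is pulled above the mode by the posterior's right skew.

MAP = 1.255; posterior mean = 1.463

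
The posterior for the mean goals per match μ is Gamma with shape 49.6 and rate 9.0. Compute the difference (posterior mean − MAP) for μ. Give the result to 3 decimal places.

Mode = (α−1)/β = 48.6/9.0 = 5.400.
Mean = α/β = 49.6/9.0 = 5.511.
Difference = 5.511 − 5.400 = 0.111.
The posterior is right-skewed, so the mean exceeds the mode.

0.111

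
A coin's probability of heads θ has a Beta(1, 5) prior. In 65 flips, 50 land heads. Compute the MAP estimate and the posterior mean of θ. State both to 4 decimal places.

MAP = 0.7246, posterior mean = 0.7183

Posterior: Beta(1+50, 5+15) = Beta(51, 20).
Mode = (51−1)/(51+20−2) = 50/69 = 0.7246.
Mean = 51/(51+20) = 51/71 = 0.7183.
Left-skewed posterior ⇒ mean < mode.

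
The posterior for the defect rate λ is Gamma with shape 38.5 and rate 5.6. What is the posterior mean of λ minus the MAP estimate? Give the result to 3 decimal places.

Mode = (α−1)/β = 37.5/5.6 = 6.696.
Mean = α/β = 38.5/5.6 = 6.875.
Difference = 6.875 − 6.696 = 0.179.
Right-skewed posterior ⇒ mode < mean.

0.179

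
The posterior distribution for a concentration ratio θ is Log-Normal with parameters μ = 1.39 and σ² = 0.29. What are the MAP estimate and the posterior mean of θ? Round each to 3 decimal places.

θ_MAP = 3.004, E[θ|data] = 4.641

Mode = exp(μ − σ²) = exp(1.10) = 3.004.
Mean = exp(μ + σ²/2) = exp(1.535) = 4.641.
The mean is pulled above the mode by the posterior's right skew.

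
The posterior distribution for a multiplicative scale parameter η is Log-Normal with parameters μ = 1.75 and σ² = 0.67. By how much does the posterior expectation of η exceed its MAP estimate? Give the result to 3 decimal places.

5.100

Mode = exp(μ − σ²) = exp(1.08) = 2.945.
Mean = exp(μ + σ²/2) = exp(2.085) = 8.045.
Difference = 8.045 − 2.945 = 5.100.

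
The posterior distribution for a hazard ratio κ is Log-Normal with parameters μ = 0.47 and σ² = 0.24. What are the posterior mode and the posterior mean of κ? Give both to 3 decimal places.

MAP: 1.259. Posterior mean: 1.804.

Mode = exp(μ − σ²) = exp(0.23) = 1.259.
Mean = exp(μ + σ²/2) = exp(0.590) = 1.804.
The mean is pulled above the mode by the posterior's right skew.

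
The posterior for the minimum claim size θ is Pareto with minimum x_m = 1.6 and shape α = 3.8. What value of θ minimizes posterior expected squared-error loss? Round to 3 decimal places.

The Pareto density is strictly decreasing on [x_m, ∞), so the mode is x_m = 1.600.
Mean = α·x_m/(α−1) = 3.8·1.6/2.8 = 2.171.
Squared-error loss ⇒ the optimal estimator is the posterior mean.

2.171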